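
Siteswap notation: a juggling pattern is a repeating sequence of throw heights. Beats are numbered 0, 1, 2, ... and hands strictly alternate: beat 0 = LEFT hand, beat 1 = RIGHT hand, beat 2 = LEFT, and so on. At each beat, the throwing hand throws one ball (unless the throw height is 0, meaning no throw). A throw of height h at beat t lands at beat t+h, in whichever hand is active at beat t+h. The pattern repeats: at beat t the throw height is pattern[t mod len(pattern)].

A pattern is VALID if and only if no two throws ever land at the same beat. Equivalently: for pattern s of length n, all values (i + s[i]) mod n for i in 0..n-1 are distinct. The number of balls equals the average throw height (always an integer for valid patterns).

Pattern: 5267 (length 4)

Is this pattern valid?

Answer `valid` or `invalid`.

i=0: (i + s[i]) mod n = (0 + 5) mod 4 = 1
i=1: (i + s[i]) mod n = (1 + 2) mod 4 = 3
i=2: (i + s[i]) mod n = (2 + 6) mod 4 = 0
i=3: (i + s[i]) mod n = (3 + 7) mod 4 = 2
Residues: [1, 3, 0, 2], distinct: True

Answer: valid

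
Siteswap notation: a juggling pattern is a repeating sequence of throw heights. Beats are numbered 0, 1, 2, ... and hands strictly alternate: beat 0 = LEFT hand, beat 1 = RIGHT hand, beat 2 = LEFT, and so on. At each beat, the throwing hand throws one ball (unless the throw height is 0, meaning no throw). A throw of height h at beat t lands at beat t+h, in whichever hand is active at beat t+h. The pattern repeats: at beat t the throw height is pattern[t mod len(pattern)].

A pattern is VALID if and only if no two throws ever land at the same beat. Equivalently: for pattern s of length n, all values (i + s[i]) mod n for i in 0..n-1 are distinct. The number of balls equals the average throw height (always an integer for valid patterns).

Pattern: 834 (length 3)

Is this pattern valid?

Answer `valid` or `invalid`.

Answer: valid

Derivation:
i=0: (i + s[i]) mod n = (0 + 8) mod 3 = 2
i=1: (i + s[i]) mod n = (1 + 3) mod 3 = 1
i=2: (i + s[i]) mod n = (2 + 4) mod 3 = 0
Residues: [2, 1, 0], distinct: True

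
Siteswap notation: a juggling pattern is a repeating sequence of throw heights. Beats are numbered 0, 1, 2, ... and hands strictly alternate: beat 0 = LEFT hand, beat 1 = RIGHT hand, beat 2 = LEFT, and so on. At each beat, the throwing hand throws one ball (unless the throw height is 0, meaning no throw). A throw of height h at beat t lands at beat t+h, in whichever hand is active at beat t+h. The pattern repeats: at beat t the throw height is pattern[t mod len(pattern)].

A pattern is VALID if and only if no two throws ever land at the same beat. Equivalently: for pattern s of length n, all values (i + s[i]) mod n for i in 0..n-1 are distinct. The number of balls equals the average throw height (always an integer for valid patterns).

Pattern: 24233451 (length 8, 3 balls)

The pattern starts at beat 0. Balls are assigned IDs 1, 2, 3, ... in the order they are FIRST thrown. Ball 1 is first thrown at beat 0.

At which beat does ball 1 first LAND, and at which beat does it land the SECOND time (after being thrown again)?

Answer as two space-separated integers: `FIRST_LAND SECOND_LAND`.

Answer: 2 4

Derivation:
Beat 0 (L): throw ball1 h=2 -> lands@2:L; in-air after throw: [b1@2:L]
Beat 1 (R): throw ball2 h=4 -> lands@5:R; in-air after throw: [b1@2:L b2@5:R]
Beat 2 (L): throw ball1 h=2 -> lands@4:L; in-air after throw: [b1@4:L b2@5:R]
Beat 3 (R): throw ball3 h=3 -> lands@6:L; in-air after throw: [b1@4:L b2@5:R b3@6:L]
Beat 4 (L): throw ball1 h=3 -> lands@7:R; in-air after throw: [b2@5:R b3@6:L b1@7:R]
Ball 1: thrown@0 h=2 -> first land @2; rethrown@2 h=2 -> second land @4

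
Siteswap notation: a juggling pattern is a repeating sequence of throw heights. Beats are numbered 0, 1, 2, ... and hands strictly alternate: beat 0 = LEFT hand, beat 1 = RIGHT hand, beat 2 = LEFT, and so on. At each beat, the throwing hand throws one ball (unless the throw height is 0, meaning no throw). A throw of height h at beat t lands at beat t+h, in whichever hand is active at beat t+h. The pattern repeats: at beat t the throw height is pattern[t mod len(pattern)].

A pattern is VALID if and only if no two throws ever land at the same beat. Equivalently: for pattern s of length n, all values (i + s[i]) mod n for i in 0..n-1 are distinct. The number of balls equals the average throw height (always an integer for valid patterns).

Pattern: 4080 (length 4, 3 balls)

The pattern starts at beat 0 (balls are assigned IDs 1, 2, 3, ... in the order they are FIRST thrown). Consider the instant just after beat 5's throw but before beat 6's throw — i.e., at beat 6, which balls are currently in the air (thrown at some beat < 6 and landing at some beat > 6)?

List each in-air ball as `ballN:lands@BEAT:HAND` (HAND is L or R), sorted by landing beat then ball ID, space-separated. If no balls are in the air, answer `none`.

Answer: ball1:lands@8:L ball2:lands@10:L

Derivation:
Beat 0 (L): throw ball1 h=4 -> lands@4:L; in-air after throw: [b1@4:L]
Beat 2 (L): throw ball2 h=8 -> lands@10:L; in-air after throw: [b1@4:L b2@10:L]
Beat 4 (L): throw ball1 h=4 -> lands@8:L; in-air after throw: [b1@8:L b2@10:L]
Beat 6 (L): throw ball3 h=8 -> lands@14:L; in-air after throw: [b1@8:L b2@10:L b3@14:L]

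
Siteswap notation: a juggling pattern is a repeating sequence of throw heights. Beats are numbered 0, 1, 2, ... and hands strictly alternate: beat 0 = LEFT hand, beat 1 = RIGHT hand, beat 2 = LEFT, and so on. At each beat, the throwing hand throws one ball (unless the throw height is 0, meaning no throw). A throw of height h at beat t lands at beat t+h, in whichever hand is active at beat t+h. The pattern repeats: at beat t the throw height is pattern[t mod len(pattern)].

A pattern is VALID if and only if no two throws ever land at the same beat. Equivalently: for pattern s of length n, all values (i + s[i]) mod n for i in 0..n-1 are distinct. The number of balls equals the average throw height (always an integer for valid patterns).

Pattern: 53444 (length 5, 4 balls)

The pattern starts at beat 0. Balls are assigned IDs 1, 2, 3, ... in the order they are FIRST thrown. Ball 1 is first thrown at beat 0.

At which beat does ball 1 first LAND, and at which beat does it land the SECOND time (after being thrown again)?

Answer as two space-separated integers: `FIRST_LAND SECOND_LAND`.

Answer: 5 10

Derivation:
Beat 0 (L): throw ball1 h=5 -> lands@5:R; in-air after throw: [b1@5:R]
Beat 1 (R): throw ball2 h=3 -> lands@4:L; in-air after throw: [b2@4:L b1@5:R]
Beat 2 (L): throw ball3 h=4 -> lands@6:L; in-air after throw: [b2@4:L b1@5:R b3@6:L]
Beat 3 (R): throw ball4 h=4 -> lands@7:R; in-air after throw: [b2@4:L b1@5:R b3@6:L b4@7:R]
Beat 4 (L): throw ball2 h=4 -> lands@8:L; in-air after throw: [b1@5:R b3@6:L b4@7:R b2@8:L]
Beat 5 (R): throw ball1 h=5 -> lands@10:L; in-air after throw: [b3@6:L b4@7:R b2@8:L b1@10:L]
Beat 6 (L): throw ball3 h=3 -> lands@9:R; in-air after throw: [b4@7:R b2@8:L b3@9:R b1@10:L]
Beat 7 (R): throw ball4 h=4 -> lands@11:R; in-air after throw: [b2@8:L b3@9:R b1@10:L b4@11:R]
Beat 8 (L): throw ball2 h=4 -> lands@12:L; in-air after throw: [b3@9:R b1@10:L b4@11:R b2@12:L]
Beat 9 (R): throw ball3 h=4 -> lands@13:R; in-air after throw: [b1@10:L b4@11:R b2@12:L b3@13:R]
Beat 10 (L): throw ball1 h=5 -> lands@15:R; in-air after throw: [b4@11:R b2@12:L b3@13:R b1@15:R]
Ball 1: thrown@0 h=5 -> first land @5; rethrown@5 h=5 -> second land @10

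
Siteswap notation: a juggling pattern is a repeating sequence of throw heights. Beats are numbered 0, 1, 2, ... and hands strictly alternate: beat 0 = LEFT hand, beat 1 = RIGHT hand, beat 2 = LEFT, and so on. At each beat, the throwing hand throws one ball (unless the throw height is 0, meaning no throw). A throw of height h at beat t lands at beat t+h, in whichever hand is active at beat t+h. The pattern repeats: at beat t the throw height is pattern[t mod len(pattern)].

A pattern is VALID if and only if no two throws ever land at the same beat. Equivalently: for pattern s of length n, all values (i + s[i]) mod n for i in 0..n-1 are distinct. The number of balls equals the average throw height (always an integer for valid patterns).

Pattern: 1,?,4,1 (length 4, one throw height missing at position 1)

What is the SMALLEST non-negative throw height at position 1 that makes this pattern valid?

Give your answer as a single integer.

i=0: (0 + 1) mod 4 = 1
i=1: s[i]=? (unknown)
i=2: (2 + 4) mod 4 = 2
i=3: (3 + 1) mod 4 = 0
Known residues: [0, 1, 2]; need a permutation of 0..3, so missing residue r = 3
Need (1 + s) mod 4 = 3; smallest s = (3 - 1) mod 4 = 2

Answer: 2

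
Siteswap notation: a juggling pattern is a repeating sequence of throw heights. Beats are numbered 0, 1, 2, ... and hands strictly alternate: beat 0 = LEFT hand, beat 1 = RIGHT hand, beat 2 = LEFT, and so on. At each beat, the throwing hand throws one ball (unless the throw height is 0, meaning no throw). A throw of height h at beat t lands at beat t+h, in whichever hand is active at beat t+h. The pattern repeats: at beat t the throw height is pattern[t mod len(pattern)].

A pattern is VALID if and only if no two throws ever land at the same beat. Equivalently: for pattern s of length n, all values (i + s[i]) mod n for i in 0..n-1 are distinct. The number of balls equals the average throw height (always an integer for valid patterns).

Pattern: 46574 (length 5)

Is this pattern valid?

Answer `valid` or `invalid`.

Answer: invalid

Derivation:
i=0: (i + s[i]) mod n = (0 + 4) mod 5 = 4
i=1: (i + s[i]) mod n = (1 + 6) mod 5 = 2
i=2: (i + s[i]) mod n = (2 + 5) mod 5 = 2
i=3: (i + s[i]) mod n = (3 + 7) mod 5 = 0
i=4: (i + s[i]) mod n = (4 + 4) mod 5 = 3
Residues: [4, 2, 2, 0, 3], distinct: False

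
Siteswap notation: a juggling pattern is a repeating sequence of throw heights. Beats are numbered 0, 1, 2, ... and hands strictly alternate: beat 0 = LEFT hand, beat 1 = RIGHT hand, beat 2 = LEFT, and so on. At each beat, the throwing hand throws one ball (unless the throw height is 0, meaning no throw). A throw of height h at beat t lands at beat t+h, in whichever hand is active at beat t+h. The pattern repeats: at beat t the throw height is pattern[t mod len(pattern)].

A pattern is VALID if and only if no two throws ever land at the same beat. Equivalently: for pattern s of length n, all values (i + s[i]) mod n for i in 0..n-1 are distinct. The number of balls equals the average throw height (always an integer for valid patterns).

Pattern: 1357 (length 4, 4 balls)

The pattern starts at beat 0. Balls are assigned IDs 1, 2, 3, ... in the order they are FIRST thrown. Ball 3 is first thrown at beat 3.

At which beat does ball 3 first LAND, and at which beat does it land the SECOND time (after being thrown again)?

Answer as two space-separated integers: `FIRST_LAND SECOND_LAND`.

Beat 0 (L): throw ball1 h=1 -> lands@1:R; in-air after throw: [b1@1:R]
Beat 1 (R): throw ball1 h=3 -> lands@4:L; in-air after throw: [b1@4:L]
Beat 2 (L): throw ball2 h=5 -> lands@7:R; in-air after throw: [b1@4:L b2@7:R]
Beat 3 (R): throw ball3 h=7 -> lands@10:L; in-air after throw: [b1@4:L b2@7:R b3@10:L]
Beat 4 (L): throw ball1 h=1 -> lands@5:R; in-air after throw: [b1@5:R b2@7:R b3@10:L]
Beat 5 (R): throw ball1 h=3 -> lands@8:L; in-air after throw: [b2@7:R b1@8:L b3@10:L]
Beat 6 (L): throw ball4 h=5 -> lands@11:R; in-air after throw: [b2@7:R b1@8:L b3@10:L b4@11:R]
Beat 7 (R): throw ball2 h=7 -> lands@14:L; in-air after throw: [b1@8:L b3@10:L b4@11:R b2@14:L]
Beat 8 (L): throw ball1 h=1 -> lands@9:R; in-air after throw: [b1@9:R b3@10:L b4@11:R b2@14:L]
Beat 9 (R): throw ball1 h=3 -> lands@12:L; in-air after throw: [b3@10:L b4@11:R b1@12:L b2@14:L]
Beat 10 (L): throw ball3 h=5 -> lands@15:R; in-air after throw: [b4@11:R b1@12:L b2@14:L b3@15:R]
Beat 11 (R): throw ball4 h=7 -> lands@18:L; in-air after throw: [b1@12:L b2@14:L b3@15:R b4@18:L]
Ball 3: thrown@3 h=7 -> first land @10; rethrown@10 h=5 -> second land @15

Answer: 10 15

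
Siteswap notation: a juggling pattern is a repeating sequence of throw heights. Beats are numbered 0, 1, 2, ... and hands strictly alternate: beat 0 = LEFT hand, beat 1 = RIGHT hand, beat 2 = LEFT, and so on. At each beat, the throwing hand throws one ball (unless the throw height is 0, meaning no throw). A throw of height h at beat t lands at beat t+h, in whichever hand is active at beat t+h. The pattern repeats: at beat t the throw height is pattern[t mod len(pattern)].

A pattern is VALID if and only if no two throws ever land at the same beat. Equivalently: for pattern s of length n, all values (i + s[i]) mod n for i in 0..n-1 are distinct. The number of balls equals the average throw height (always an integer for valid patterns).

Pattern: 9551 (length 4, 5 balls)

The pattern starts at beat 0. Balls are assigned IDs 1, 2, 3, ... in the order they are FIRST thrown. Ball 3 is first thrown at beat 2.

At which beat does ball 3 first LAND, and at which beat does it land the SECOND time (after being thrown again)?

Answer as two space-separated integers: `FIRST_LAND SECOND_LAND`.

Answer: 7 8

Derivation:
Beat 0 (L): throw ball1 h=9 -> lands@9:R; in-air after throw: [b1@9:R]
Beat 1 (R): throw ball2 h=5 -> lands@6:L; in-air after throw: [b2@6:L b1@9:R]
Beat 2 (L): throw ball3 h=5 -> lands@7:R; in-air after throw: [b2@6:L b3@7:R b1@9:R]
Beat 3 (R): throw ball4 h=1 -> lands@4:L; in-air after throw: [b4@4:L b2@6:L b3@7:R b1@9:R]
Beat 4 (L): throw ball4 h=9 -> lands@13:R; in-air after throw: [b2@6:L b3@7:R b1@9:R b4@13:R]
Beat 5 (R): throw ball5 h=5 -> lands@10:L; in-air after throw: [b2@6:L b3@7:R b1@9:R b5@10:L b4@13:R]
Beat 6 (L): throw ball2 h=5 -> lands@11:R; in-air after throw: [b3@7:R b1@9:R b5@10:L b2@11:R b4@13:R]
Beat 7 (R): throw ball3 h=1 -> lands@8:L; in-air after throw: [b3@8:L b1@9:R b5@10:L b2@11:R b4@13:R]
Beat 8 (L): throw ball3 h=9 -> lands@17:R; in-air after throw: [b1@9:R b5@10:L b2@11:R b4@13:R b3@17:R]
Ball 3: thrown@2 h=5 -> first land @7; rethrown@7 h=1 -> second land @8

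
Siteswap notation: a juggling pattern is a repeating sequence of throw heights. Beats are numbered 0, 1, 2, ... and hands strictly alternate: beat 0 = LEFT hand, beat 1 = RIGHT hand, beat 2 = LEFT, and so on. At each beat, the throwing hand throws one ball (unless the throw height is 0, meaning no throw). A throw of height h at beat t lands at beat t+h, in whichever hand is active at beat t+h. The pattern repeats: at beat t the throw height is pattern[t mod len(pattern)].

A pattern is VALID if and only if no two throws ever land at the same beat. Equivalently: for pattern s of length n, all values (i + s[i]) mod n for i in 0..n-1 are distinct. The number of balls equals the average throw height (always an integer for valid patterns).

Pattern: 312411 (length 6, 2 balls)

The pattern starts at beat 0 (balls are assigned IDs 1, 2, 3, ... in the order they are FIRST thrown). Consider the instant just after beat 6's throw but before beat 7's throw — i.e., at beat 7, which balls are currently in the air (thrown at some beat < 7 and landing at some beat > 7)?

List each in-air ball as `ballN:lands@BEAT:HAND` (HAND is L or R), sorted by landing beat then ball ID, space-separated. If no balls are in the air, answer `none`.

Answer: ball2:lands@9:R

Derivation:
Beat 0 (L): throw ball1 h=3 -> lands@3:R; in-air after throw: [b1@3:R]
Beat 1 (R): throw ball2 h=1 -> lands@2:L; in-air after throw: [b2@2:L b1@3:R]
Beat 2 (L): throw ball2 h=2 -> lands@4:L; in-air after throw: [b1@3:R b2@4:L]
Beat 3 (R): throw ball1 h=4 -> lands@7:R; in-air after throw: [b2@4:L b1@7:R]
Beat 4 (L): throw ball2 h=1 -> lands@5:R; in-air after throw: [b2@5:R b1@7:R]
Beat 5 (R): throw ball2 h=1 -> lands@6:L; in-air after throw: [b2@6:L b1@7:R]
Beat 6 (L): throw ball2 h=3 -> lands@9:R; in-air after throw: [b1@7:R b2@9:R]
Beat 7 (R): throw ball1 h=1 -> lands@8:L; in-air after throw: [b1@8:L b2@9:R]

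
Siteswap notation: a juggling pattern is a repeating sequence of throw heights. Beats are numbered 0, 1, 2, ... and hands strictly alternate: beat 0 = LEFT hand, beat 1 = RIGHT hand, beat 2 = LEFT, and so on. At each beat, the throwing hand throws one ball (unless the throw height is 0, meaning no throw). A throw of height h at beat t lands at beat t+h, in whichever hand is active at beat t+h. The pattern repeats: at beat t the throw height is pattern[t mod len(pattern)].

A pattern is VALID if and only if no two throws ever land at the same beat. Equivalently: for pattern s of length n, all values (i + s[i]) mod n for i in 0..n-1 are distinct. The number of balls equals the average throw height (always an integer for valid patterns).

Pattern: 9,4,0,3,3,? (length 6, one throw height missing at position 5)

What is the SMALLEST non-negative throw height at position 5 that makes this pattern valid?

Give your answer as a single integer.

Answer: 5

Derivation:
i=0: (0 + 9) mod 6 = 3
i=1: (1 + 4) mod 6 = 5
i=2: (2 + 0) mod 6 = 2
i=3: (3 + 3) mod 6 = 0
i=4: (4 + 3) mod 6 = 1
i=5: s[i]=? (unknown)
Known residues: [0, 1, 2, 3, 5]; need a permutation of 0..5, so missing residue r = 4
Need (5 + s) mod 6 = 4; smallest s = (4 - 5) mod 6 = 5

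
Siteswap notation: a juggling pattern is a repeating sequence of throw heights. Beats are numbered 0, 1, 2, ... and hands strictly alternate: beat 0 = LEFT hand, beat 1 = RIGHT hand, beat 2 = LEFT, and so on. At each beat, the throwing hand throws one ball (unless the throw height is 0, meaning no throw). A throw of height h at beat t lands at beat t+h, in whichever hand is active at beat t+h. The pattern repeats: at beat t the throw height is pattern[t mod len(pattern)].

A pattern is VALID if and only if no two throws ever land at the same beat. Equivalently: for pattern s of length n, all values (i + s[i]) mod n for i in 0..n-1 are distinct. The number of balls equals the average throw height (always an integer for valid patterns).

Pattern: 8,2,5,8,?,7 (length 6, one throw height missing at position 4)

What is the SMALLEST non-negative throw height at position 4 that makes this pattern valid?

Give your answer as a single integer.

Answer: 0

Derivation:
i=0: (0 + 8) mod 6 = 2
i=1: (1 + 2) mod 6 = 3
i=2: (2 + 5) mod 6 = 1
i=3: (3 + 8) mod 6 = 5
i=4: s[i]=? (unknown)
i=5: (5 + 7) mod 6 = 0
Known residues: [0, 1, 2, 3, 5]; need a permutation of 0..5, so missing residue r = 4
Need (4 + s) mod 6 = 4; smallest s = (4 - 4) mod 6 = 0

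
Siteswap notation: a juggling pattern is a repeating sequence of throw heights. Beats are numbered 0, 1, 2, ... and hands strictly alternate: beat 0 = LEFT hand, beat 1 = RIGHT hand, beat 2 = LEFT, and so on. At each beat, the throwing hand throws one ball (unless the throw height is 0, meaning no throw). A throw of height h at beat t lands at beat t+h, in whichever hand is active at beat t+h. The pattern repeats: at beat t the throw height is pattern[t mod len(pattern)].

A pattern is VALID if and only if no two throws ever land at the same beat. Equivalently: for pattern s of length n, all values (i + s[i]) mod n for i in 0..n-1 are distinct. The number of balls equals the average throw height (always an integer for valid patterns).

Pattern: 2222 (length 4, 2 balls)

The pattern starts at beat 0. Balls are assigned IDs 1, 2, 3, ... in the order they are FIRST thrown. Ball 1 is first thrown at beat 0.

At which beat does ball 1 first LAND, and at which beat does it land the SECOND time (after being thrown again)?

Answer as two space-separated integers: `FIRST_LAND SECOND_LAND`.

Beat 0 (L): throw ball1 h=2 -> lands@2:L; in-air after throw: [b1@2:L]
Beat 1 (R): throw ball2 h=2 -> lands@3:R; in-air after throw: [b1@2:L b2@3:R]
Beat 2 (L): throw ball1 h=2 -> lands@4:L; in-air after throw: [b2@3:R b1@4:L]
Beat 3 (R): throw ball2 h=2 -> lands@5:R; in-air after throw: [b1@4:L b2@5:R]
Beat 4 (L): throw ball1 h=2 -> lands@6:L; in-air after throw: [b2@5:R b1@6:L]
Ball 1: thrown@0 h=2 -> first land @2; rethrown@2 h=2 -> second land @4

Answer: 2 4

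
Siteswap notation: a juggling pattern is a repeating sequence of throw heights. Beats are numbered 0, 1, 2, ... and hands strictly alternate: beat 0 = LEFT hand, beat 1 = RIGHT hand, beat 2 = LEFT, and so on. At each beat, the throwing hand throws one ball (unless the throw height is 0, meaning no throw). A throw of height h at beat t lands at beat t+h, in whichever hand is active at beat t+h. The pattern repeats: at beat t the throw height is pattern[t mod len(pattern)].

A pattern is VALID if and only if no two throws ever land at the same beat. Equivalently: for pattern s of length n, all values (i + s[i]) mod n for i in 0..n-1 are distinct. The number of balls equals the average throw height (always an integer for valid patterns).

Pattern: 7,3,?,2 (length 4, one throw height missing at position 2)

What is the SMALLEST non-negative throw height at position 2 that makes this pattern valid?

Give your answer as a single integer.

Answer: 0

Derivation:
i=0: (0 + 7) mod 4 = 3
i=1: (1 + 3) mod 4 = 0
i=2: s[i]=? (unknown)
i=3: (3 + 2) mod 4 = 1
Known residues: [0, 1, 3]; need a permutation of 0..3, so missing residue r = 2
Need (2 + s) mod 4 = 2; smallest s = (2 - 2) mod 4 = 0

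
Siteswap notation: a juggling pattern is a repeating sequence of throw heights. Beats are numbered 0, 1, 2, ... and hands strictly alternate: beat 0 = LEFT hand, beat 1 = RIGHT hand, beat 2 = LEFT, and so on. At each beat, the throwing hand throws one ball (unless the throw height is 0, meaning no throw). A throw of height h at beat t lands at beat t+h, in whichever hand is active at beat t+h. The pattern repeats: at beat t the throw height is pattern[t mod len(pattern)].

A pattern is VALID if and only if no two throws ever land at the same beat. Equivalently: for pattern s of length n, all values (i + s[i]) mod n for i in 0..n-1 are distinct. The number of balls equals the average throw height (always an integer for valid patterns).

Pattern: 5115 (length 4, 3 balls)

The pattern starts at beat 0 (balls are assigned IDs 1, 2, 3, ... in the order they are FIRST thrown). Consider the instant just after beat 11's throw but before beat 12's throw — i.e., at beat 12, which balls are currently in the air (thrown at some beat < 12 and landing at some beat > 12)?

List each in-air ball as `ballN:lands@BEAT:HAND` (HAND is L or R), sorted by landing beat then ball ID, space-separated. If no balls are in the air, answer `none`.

Answer: ball2:lands@13:R ball3:lands@16:L

Derivation:
Beat 0 (L): throw ball1 h=5 -> lands@5:R; in-air after throw: [b1@5:R]
Beat 1 (R): throw ball2 h=1 -> lands@2:L; in-air after throw: [b2@2:L b1@5:R]
Beat 2 (L): throw ball2 h=1 -> lands@3:R; in-air after throw: [b2@3:R b1@5:R]
Beat 3 (R): throw ball2 h=5 -> lands@8:L; in-air after throw: [b1@5:R b2@8:L]
Beat 4 (L): throw ball3 h=5 -> lands@9:R; in-air after throw: [b1@5:R b2@8:L b3@9:R]
Beat 5 (R): throw ball1 h=1 -> lands@6:L; in-air after throw: [b1@6:L b2@8:L b3@9:R]
Beat 6 (L): throw ball1 h=1 -> lands@7:R; in-air after throw: [b1@7:R b2@8:L b3@9:R]
Beat 7 (R): throw ball1 h=5 -> lands@12:L; in-air after throw: [b2@8:L b3@9:R b1@12:L]
Beat 8 (L): throw ball2 h=5 -> lands@13:R; in-air after throw: [b3@9:R b1@12:L b2@13:R]
Beat 9 (R): throw ball3 h=1 -> lands@10:L; in-air after throw: [b3@10:L b1@12:L b2@13:R]
Beat 10 (L): throw ball3 h=1 -> lands@11:R; in-air after throw: [b3@11:R b1@12:L b2@13:R]
Beat 11 (R): throw ball3 h=5 -> lands@16:L; in-air after throw: [b1@12:L b2@13:R b3@16:L]
Beat 12 (L): throw ball1 h=5 -> lands@17:R; in-air after throw: [b2@13:R b3@16:L b1@17:R]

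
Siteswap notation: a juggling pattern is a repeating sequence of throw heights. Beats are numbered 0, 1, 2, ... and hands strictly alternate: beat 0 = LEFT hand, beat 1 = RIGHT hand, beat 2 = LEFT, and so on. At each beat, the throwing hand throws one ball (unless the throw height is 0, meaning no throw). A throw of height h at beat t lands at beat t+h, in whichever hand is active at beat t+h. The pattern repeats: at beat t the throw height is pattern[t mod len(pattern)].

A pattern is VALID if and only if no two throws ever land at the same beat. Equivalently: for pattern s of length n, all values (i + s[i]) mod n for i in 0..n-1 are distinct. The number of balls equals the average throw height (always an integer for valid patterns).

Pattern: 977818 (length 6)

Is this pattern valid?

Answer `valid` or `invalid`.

i=0: (i + s[i]) mod n = (0 + 9) mod 6 = 3
i=1: (i + s[i]) mod n = (1 + 7) mod 6 = 2
i=2: (i + s[i]) mod n = (2 + 7) mod 6 = 3
i=3: (i + s[i]) mod n = (3 + 8) mod 6 = 5
i=4: (i + s[i]) mod n = (4 + 1) mod 6 = 5
i=5: (i + s[i]) mod n = (5 + 8) mod 6 = 1
Residues: [3, 2, 3, 5, 5, 1], distinct: False

Answer: invalid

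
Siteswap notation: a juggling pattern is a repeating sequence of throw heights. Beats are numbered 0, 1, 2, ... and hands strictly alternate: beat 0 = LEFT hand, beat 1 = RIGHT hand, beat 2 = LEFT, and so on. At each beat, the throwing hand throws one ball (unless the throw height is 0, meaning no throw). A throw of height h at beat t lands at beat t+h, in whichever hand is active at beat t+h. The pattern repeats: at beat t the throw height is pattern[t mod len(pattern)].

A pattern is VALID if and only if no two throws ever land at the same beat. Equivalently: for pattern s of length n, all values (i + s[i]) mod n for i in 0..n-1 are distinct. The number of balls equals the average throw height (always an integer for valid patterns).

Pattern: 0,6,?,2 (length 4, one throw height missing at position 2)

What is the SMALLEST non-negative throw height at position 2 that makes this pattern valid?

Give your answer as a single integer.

Answer: 0

Derivation:
i=0: (0 + 0) mod 4 = 0
i=1: (1 + 6) mod 4 = 3
i=2: s[i]=? (unknown)
i=3: (3 + 2) mod 4 = 1
Known residues: [0, 1, 3]; need a permutation of 0..3, so missing residue r = 2
Need (2 + s) mod 4 = 2; smallest s = (2 - 2) mod 4 = 0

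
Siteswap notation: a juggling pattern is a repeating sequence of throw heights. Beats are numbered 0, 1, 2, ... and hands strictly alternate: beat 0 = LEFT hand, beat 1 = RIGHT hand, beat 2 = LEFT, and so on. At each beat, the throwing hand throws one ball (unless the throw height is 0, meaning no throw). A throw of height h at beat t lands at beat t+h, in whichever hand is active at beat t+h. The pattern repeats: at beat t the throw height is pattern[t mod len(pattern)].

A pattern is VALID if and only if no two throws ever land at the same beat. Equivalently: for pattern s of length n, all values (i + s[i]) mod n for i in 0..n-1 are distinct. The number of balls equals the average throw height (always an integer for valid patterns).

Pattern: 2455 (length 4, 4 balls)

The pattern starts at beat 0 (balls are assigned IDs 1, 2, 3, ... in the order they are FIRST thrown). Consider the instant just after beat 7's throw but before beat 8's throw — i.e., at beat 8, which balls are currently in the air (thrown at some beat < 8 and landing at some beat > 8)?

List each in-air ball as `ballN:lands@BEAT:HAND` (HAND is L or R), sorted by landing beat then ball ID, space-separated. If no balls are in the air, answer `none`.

Beat 0 (L): throw ball1 h=2 -> lands@2:L; in-air after throw: [b1@2:L]
Beat 1 (R): throw ball2 h=4 -> lands@5:R; in-air after throw: [b1@2:L b2@5:R]
Beat 2 (L): throw ball1 h=5 -> lands@7:R; in-air after throw: [b2@5:R b1@7:R]
Beat 3 (R): throw ball3 h=5 -> lands@8:L; in-air after throw: [b2@5:R b1@7:R b3@8:L]
Beat 4 (L): throw ball4 h=2 -> lands@6:L; in-air after throw: [b2@5:R b4@6:L b1@7:R b3@8:L]
Beat 5 (R): throw ball2 h=4 -> lands@9:R; in-air after throw: [b4@6:L b1@7:R b3@8:L b2@9:R]
Beat 6 (L): throw ball4 h=5 -> lands@11:R; in-air after throw: [b1@7:R b3@8:L b2@9:R b4@11:R]
Beat 7 (R): throw ball1 h=5 -> lands@12:L; in-air after throw: [b3@8:L b2@9:R b4@11:R b1@12:L]
Beat 8 (L): throw ball3 h=2 -> lands@10:L; in-air after throw: [b2@9:R b3@10:L b4@11:R b1@12:L]

Answer: ball2:lands@9:R ball4:lands@11:R ball1:lands@12:L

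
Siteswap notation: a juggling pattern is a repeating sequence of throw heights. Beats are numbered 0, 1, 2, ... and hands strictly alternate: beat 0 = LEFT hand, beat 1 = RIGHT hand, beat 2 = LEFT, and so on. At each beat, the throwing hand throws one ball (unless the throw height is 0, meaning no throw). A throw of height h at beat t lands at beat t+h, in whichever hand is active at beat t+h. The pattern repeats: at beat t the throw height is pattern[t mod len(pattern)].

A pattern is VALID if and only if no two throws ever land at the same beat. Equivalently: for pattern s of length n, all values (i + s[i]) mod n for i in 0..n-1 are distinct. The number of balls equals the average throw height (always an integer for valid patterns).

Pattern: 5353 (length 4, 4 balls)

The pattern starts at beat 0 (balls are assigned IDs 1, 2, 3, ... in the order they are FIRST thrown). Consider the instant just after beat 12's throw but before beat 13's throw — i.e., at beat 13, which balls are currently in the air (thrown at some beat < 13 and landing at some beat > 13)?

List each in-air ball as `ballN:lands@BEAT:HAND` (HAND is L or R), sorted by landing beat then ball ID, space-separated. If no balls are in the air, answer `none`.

Answer: ball4:lands@14:L ball3:lands@15:R ball2:lands@17:R

Derivation:
Beat 0 (L): throw ball1 h=5 -> lands@5:R; in-air after throw: [b1@5:R]
Beat 1 (R): throw ball2 h=3 -> lands@4:L; in-air after throw: [b2@4:L b1@5:R]
Beat 2 (L): throw ball3 h=5 -> lands@7:R; in-air after throw: [b2@4:L b1@5:R b3@7:R]
Beat 3 (R): throw ball4 h=3 -> lands@6:L; in-air after throw: [b2@4:L b1@5:R b4@6:L b3@7:R]
Beat 4 (L): throw ball2 h=5 -> lands@9:R; in-air after throw: [b1@5:R b4@6:L b3@7:R b2@9:R]
Beat 5 (R): throw ball1 h=3 -> lands@8:L; in-air after throw: [b4@6:L b3@7:R b1@8:L b2@9:R]
Beat 6 (L): throw ball4 h=5 -> lands@11:R; in-air after throw: [b3@7:R b1@8:L b2@9:R b4@11:R]
Beat 7 (R): throw ball3 h=3 -> lands@10:L; in-air after throw: [b1@8:L b2@9:R b3@10:L b4@11:R]
Beat 8 (L): throw ball1 h=5 -> lands@13:R; in-air after throw: [b2@9:R b3@10:L b4@11:R b1@13:R]
Beat 9 (R): throw ball2 h=3 -> lands@12:L; in-air after throw: [b3@10:L b4@11:R b2@12:L b1@13:R]
Beat 10 (L): throw ball3 h=5 -> lands@15:R; in-air after throw: [b4@11:R b2@12:L b1@13:R b3@15:R]
Beat 11 (R): throw ball4 h=3 -> lands@14:L; in-air after throw: [b2@12:L b1@13:R b4@14:L b3@15:R]
Beat 12 (L): throw ball2 h=5 -> lands@17:R; in-air after throw: [b1@13:R b4@14:L b3@15:R b2@17:R]
Beat 13 (R): throw ball1 h=3 -> lands@16:L; in-air after throw: [b4@14:L b3@15:R b1@16:L b2@17:R]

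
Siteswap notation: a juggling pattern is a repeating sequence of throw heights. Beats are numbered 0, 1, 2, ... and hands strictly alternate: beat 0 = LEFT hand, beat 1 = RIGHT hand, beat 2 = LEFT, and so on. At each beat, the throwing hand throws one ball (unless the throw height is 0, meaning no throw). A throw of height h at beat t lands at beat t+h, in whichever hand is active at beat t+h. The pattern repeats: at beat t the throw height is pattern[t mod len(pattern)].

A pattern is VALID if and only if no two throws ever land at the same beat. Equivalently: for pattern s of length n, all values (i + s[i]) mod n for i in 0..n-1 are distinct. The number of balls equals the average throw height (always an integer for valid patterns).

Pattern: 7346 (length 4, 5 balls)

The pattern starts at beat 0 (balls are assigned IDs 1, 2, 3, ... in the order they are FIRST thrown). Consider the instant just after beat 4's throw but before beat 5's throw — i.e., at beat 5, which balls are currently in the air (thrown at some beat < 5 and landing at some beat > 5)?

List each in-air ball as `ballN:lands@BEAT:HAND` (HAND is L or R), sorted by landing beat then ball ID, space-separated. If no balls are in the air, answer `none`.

Answer: ball3:lands@6:L ball1:lands@7:R ball4:lands@9:R ball2:lands@11:R

Derivation:
Beat 0 (L): throw ball1 h=7 -> lands@7:R; in-air after throw: [b1@7:R]
Beat 1 (R): throw ball2 h=3 -> lands@4:L; in-air after throw: [b2@4:L b1@7:R]
Beat 2 (L): throw ball3 h=4 -> lands@6:L; in-air after throw: [b2@4:L b3@6:L b1@7:R]
Beat 3 (R): throw ball4 h=6 -> lands@9:R; in-air after throw: [b2@4:L b3@6:L b1@7:R b4@9:R]
Beat 4 (L): throw ball2 h=7 -> lands@11:R; in-air after throw: [b3@6:L b1@7:R b4@9:R b2@11:R]
Beat 5 (R): throw ball5 h=3 -> lands@8:L; in-air after throw: [b3@6:L b1@7:R b5@8:L b4@9:R b2@11:R]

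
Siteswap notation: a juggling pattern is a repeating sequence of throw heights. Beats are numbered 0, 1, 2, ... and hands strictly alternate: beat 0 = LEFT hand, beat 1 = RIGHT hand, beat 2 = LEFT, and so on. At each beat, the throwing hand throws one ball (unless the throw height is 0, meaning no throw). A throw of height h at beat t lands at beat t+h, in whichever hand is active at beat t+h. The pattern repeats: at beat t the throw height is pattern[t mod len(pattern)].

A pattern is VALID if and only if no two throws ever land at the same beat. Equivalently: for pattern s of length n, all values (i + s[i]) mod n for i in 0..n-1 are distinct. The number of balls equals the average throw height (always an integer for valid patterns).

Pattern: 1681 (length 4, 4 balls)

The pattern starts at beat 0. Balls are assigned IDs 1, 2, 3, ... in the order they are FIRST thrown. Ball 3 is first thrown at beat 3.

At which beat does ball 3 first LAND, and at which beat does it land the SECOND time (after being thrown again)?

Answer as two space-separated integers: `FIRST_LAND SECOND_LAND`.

Beat 0 (L): throw ball1 h=1 -> lands@1:R; in-air after throw: [b1@1:R]
Beat 1 (R): throw ball1 h=6 -> lands@7:R; in-air after throw: [b1@7:R]
Beat 2 (L): throw ball2 h=8 -> lands@10:L; in-air after throw: [b1@7:R b2@10:L]
Beat 3 (R): throw ball3 h=1 -> lands@4:L; in-air after throw: [b3@4:L b1@7:R b2@10:L]
Beat 4 (L): throw ball3 h=1 -> lands@5:R; in-air after throw: [b3@5:R b1@7:R b2@10:L]
Beat 5 (R): throw ball3 h=6 -> lands@11:R; in-air after throw: [b1@7:R b2@10:L b3@11:R]
Ball 3: thrown@3 h=1 -> first land @4; rethrown@4 h=1 -> second land @5

Answer: 4 5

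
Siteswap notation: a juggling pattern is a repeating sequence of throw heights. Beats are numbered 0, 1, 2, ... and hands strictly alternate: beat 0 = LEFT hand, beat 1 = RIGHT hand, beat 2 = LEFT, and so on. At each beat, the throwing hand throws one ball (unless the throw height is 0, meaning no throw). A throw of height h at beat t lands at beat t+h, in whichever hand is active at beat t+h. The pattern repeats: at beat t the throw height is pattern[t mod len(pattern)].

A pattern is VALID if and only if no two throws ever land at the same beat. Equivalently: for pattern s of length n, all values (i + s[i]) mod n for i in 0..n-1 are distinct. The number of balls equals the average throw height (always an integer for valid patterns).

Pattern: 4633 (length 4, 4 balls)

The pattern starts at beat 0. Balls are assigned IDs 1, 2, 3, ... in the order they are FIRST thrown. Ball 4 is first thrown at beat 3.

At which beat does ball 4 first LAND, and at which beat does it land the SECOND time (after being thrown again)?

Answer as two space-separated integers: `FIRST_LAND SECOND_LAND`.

Answer: 6 9

Derivation:
Beat 0 (L): throw ball1 h=4 -> lands@4:L; in-air after throw: [b1@4:L]
Beat 1 (R): throw ball2 h=6 -> lands@7:R; in-air after throw: [b1@4:L b2@7:R]
Beat 2 (L): throw ball3 h=3 -> lands@5:R; in-air after throw: [b1@4:L b3@5:R b2@7:R]
Beat 3 (R): throw ball4 h=3 -> lands@6:L; in-air after throw: [b1@4:L b3@5:R b4@6:L b2@7:R]
Beat 4 (L): throw ball1 h=4 -> lands@8:L; in-air after throw: [b3@5:R b4@6:L b2@7:R b1@8:L]
Beat 5 (R): throw ball3 h=6 -> lands@11:R; in-air after throw: [b4@6:L b2@7:R b1@8:L b3@11:R]
Beat 6 (L): throw ball4 h=3 -> lands@9:R; in-air after throw: [b2@7:R b1@8:L b4@9:R b3@11:R]
Beat 7 (R): throw ball2 h=3 -> lands@10:L; in-air after throw: [b1@8:L b4@9:R b2@10:L b3@11:R]
Beat 8 (L): throw ball1 h=4 -> lands@12:L; in-air after throw: [b4@9:R b2@10:L b3@11:R b1@12:L]
Beat 9 (R): throw ball4 h=6 -> lands@15:R; in-air after throw: [b2@10:L b3@11:R b1@12:L b4@15:R]
Ball 4: thrown@3 h=3 -> first land @6; rethrown@6 h=3 -> second land @9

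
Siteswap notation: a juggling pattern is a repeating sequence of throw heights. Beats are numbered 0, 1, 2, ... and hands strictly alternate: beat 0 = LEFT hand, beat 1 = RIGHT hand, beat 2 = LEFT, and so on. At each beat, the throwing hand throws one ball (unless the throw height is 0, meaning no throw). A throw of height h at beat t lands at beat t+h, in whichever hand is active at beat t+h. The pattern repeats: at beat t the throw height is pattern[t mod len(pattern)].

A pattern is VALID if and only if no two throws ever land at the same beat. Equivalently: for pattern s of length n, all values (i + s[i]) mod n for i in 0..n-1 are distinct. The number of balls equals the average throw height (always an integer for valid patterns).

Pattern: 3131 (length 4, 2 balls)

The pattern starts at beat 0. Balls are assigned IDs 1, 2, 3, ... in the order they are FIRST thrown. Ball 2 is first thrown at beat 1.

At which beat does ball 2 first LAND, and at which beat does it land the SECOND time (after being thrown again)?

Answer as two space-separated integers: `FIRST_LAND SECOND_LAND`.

Beat 0 (L): throw ball1 h=3 -> lands@3:R; in-air after throw: [b1@3:R]
Beat 1 (R): throw ball2 h=1 -> lands@2:L; in-air after throw: [b2@2:L b1@3:R]
Beat 2 (L): throw ball2 h=3 -> lands@5:R; in-air after throw: [b1@3:R b2@5:R]
Beat 3 (R): throw ball1 h=1 -> lands@4:L; in-air after throw: [b1@4:L b2@5:R]
Beat 4 (L): throw ball1 h=3 -> lands@7:R; in-air after throw: [b2@5:R b1@7:R]
Beat 5 (R): throw ball2 h=1 -> lands@6:L; in-air after throw: [b2@6:L b1@7:R]
Ball 2: thrown@1 h=1 -> first land @2; rethrown@2 h=3 -> second land @5

Answer: 2 5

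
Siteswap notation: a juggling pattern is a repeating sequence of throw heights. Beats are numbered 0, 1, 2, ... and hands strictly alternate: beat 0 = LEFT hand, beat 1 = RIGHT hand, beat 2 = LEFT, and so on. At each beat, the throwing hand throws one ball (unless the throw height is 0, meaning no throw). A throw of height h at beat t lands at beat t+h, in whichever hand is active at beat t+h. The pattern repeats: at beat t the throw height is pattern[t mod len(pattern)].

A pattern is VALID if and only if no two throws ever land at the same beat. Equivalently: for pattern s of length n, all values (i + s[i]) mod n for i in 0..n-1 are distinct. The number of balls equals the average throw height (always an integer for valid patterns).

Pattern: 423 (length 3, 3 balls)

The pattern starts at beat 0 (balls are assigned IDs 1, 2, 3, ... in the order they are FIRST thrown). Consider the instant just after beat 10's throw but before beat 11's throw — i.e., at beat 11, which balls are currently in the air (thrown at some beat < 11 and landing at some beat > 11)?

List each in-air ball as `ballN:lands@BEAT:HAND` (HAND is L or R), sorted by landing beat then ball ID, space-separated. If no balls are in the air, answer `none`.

Beat 0 (L): throw ball1 h=4 -> lands@4:L; in-air after throw: [b1@4:L]
Beat 1 (R): throw ball2 h=2 -> lands@3:R; in-air after throw: [b2@3:R b1@4:L]
Beat 2 (L): throw ball3 h=3 -> lands@5:R; in-air after throw: [b2@3:R b1@4:L b3@5:R]
Beat 3 (R): throw ball2 h=4 -> lands@7:R; in-air after throw: [b1@4:L b3@5:R b2@7:R]
Beat 4 (L): throw ball1 h=2 -> lands@6:L; in-air after throw: [b3@5:R b1@6:L b2@7:R]
Beat 5 (R): throw ball3 h=3 -> lands@8:L; in-air after throw: [b1@6:L b2@7:R b3@8:L]
Beat 6 (L): throw ball1 h=4 -> lands@10:L; in-air after throw: [b2@7:R b3@8:L b1@10:L]
Beat 7 (R): throw ball2 h=2 -> lands@9:R; in-air after throw: [b3@8:L b2@9:R b1@10:L]
Beat 8 (L): throw ball3 h=3 -> lands@11:R; in-air after throw: [b2@9:R b1@10:L b3@11:R]
Beat 9 (R): throw ball2 h=4 -> lands@13:R; in-air after throw: [b1@10:L b3@11:R b2@13:R]
Beat 10 (L): throw ball1 h=2 -> lands@12:L; in-air after throw: [b3@11:R b1@12:L b2@13:R]
Beat 11 (R): throw ball3 h=3 -> lands@14:L; in-air after throw: [b1@12:L b2@13:R b3@14:L]

Answer: ball1:lands@12:L ball2:lands@13:R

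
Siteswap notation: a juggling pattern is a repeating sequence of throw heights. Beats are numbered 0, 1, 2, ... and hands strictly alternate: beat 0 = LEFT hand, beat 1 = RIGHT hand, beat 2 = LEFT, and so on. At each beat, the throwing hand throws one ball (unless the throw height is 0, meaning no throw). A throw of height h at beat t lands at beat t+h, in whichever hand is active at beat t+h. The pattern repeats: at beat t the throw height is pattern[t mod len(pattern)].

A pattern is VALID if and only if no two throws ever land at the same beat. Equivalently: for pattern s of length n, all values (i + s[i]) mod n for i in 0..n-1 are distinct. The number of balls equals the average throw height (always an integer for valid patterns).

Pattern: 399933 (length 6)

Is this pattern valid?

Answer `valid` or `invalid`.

Answer: valid

Derivation:
i=0: (i + s[i]) mod n = (0 + 3) mod 6 = 3
i=1: (i + s[i]) mod n = (1 + 9) mod 6 = 4
i=2: (i + s[i]) mod n = (2 + 9) mod 6 = 5
i=3: (i + s[i]) mod n = (3 + 9) mod 6 = 0
i=4: (i + s[i]) mod n = (4 + 3) mod 6 = 1
i=5: (i + s[i]) mod n = (5 + 3) mod 6 = 2
Residues: [3, 4, 5, 0, 1, 2], distinct: True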